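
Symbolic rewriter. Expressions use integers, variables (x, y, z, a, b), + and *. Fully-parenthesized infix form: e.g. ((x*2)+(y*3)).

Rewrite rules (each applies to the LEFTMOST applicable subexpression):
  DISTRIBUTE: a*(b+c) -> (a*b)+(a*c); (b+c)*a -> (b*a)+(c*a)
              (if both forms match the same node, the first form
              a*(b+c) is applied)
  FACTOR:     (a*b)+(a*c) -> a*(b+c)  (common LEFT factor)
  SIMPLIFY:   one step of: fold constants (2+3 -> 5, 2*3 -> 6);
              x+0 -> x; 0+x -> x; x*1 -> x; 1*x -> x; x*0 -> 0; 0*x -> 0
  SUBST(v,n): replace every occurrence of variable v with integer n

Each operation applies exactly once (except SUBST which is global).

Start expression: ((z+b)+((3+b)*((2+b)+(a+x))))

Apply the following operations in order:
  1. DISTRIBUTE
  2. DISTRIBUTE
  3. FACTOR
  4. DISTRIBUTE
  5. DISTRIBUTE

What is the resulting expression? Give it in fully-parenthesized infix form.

Start: ((z+b)+((3+b)*((2+b)+(a+x))))
Apply DISTRIBUTE at R (target: ((3+b)*((2+b)+(a+x)))): ((z+b)+((3+b)*((2+b)+(a+x)))) -> ((z+b)+(((3+b)*(2+b))+((3+b)*(a+x))))
Apply DISTRIBUTE at RL (target: ((3+b)*(2+b))): ((z+b)+(((3+b)*(2+b))+((3+b)*(a+x)))) -> ((z+b)+((((3+b)*2)+((3+b)*b))+((3+b)*(a+x))))
Apply FACTOR at RL (target: (((3+b)*2)+((3+b)*b))): ((z+b)+((((3+b)*2)+((3+b)*b))+((3+b)*(a+x)))) -> ((z+b)+(((3+b)*(2+b))+((3+b)*(a+x))))
Apply DISTRIBUTE at RL (target: ((3+b)*(2+b))): ((z+b)+(((3+b)*(2+b))+((3+b)*(a+x)))) -> ((z+b)+((((3+b)*2)+((3+b)*b))+((3+b)*(a+x))))
Apply DISTRIBUTE at RLL (target: ((3+b)*2)): ((z+b)+((((3+b)*2)+((3+b)*b))+((3+b)*(a+x)))) -> ((z+b)+((((3*2)+(b*2))+((3+b)*b))+((3+b)*(a+x))))

Answer: ((z+b)+((((3*2)+(b*2))+((3+b)*b))+((3+b)*(a+x))))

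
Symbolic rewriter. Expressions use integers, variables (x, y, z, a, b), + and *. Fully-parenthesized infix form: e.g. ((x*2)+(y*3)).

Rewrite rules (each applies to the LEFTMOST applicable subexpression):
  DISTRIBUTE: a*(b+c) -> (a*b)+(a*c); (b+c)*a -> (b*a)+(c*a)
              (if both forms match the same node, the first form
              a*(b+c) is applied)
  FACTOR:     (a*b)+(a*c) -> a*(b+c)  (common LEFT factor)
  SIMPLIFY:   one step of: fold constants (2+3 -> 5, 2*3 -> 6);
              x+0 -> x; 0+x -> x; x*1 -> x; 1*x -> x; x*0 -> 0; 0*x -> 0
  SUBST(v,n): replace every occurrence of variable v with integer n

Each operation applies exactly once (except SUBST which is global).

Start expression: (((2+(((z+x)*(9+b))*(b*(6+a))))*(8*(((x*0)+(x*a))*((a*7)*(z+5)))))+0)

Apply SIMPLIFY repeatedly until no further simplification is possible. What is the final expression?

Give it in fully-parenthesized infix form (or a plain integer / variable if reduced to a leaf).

Answer: ((2+(((z+x)*(9+b))*(b*(6+a))))*(8*((x*a)*((a*7)*(z+5)))))

Derivation:
Start: (((2+(((z+x)*(9+b))*(b*(6+a))))*(8*(((x*0)+(x*a))*((a*7)*(z+5)))))+0)
Step 1: at root: (((2+(((z+x)*(9+b))*(b*(6+a))))*(8*(((x*0)+(x*a))*((a*7)*(z+5)))))+0) -> ((2+(((z+x)*(9+b))*(b*(6+a))))*(8*(((x*0)+(x*a))*((a*7)*(z+5))))); overall: (((2+(((z+x)*(9+b))*(b*(6+a))))*(8*(((x*0)+(x*a))*((a*7)*(z+5)))))+0) -> ((2+(((z+x)*(9+b))*(b*(6+a))))*(8*(((x*0)+(x*a))*((a*7)*(z+5)))))
Step 2: at RRLL: (x*0) -> 0; overall: ((2+(((z+x)*(9+b))*(b*(6+a))))*(8*(((x*0)+(x*a))*((a*7)*(z+5))))) -> ((2+(((z+x)*(9+b))*(b*(6+a))))*(8*((0+(x*a))*((a*7)*(z+5)))))
Step 3: at RRL: (0+(x*a)) -> (x*a); overall: ((2+(((z+x)*(9+b))*(b*(6+a))))*(8*((0+(x*a))*((a*7)*(z+5))))) -> ((2+(((z+x)*(9+b))*(b*(6+a))))*(8*((x*a)*((a*7)*(z+5)))))
Fixed point: ((2+(((z+x)*(9+b))*(b*(6+a))))*(8*((x*a)*((a*7)*(z+5)))))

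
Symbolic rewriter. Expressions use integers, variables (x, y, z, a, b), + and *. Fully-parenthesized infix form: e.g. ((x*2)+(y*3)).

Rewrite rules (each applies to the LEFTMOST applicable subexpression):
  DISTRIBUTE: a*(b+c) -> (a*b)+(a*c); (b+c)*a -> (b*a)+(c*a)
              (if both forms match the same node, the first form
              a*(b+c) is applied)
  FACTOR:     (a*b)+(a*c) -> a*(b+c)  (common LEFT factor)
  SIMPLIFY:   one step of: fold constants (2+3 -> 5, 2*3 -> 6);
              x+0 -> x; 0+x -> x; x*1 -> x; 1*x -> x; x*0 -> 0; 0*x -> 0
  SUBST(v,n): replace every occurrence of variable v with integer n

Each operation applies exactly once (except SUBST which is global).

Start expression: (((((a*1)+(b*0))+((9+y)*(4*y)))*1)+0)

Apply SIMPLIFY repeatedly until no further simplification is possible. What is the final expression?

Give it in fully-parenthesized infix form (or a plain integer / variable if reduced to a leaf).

Start: (((((a*1)+(b*0))+((9+y)*(4*y)))*1)+0)
Step 1: at root: (((((a*1)+(b*0))+((9+y)*(4*y)))*1)+0) -> ((((a*1)+(b*0))+((9+y)*(4*y)))*1); overall: (((((a*1)+(b*0))+((9+y)*(4*y)))*1)+0) -> ((((a*1)+(b*0))+((9+y)*(4*y)))*1)
Step 2: at root: ((((a*1)+(b*0))+((9+y)*(4*y)))*1) -> (((a*1)+(b*0))+((9+y)*(4*y))); overall: ((((a*1)+(b*0))+((9+y)*(4*y)))*1) -> (((a*1)+(b*0))+((9+y)*(4*y)))
Step 3: at LL: (a*1) -> a; overall: (((a*1)+(b*0))+((9+y)*(4*y))) -> ((a+(b*0))+((9+y)*(4*y)))
Step 4: at LR: (b*0) -> 0; overall: ((a+(b*0))+((9+y)*(4*y))) -> ((a+0)+((9+y)*(4*y)))
Step 5: at L: (a+0) -> a; overall: ((a+0)+((9+y)*(4*y))) -> (a+((9+y)*(4*y)))
Fixed point: (a+((9+y)*(4*y)))

Answer: (a+((9+y)*(4*y)))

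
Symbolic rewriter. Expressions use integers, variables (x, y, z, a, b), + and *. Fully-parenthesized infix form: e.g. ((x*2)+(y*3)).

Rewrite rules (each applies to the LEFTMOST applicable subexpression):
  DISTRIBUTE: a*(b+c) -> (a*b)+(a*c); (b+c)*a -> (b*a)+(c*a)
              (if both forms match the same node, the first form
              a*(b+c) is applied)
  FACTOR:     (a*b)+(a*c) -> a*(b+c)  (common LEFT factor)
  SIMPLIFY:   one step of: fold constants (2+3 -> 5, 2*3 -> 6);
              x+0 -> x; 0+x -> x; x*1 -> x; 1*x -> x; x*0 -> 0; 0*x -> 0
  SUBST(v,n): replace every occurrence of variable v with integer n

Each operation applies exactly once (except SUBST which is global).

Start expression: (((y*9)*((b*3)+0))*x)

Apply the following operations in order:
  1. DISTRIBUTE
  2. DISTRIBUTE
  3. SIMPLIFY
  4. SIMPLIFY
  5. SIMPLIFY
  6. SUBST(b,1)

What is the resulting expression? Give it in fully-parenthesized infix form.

Start: (((y*9)*((b*3)+0))*x)
Apply DISTRIBUTE at L (target: ((y*9)*((b*3)+0))): (((y*9)*((b*3)+0))*x) -> ((((y*9)*(b*3))+((y*9)*0))*x)
Apply DISTRIBUTE at root (target: ((((y*9)*(b*3))+((y*9)*0))*x)): ((((y*9)*(b*3))+((y*9)*0))*x) -> ((((y*9)*(b*3))*x)+(((y*9)*0)*x))
Apply SIMPLIFY at RL (target: ((y*9)*0)): ((((y*9)*(b*3))*x)+(((y*9)*0)*x)) -> ((((y*9)*(b*3))*x)+(0*x))
Apply SIMPLIFY at R (target: (0*x)): ((((y*9)*(b*3))*x)+(0*x)) -> ((((y*9)*(b*3))*x)+0)
Apply SIMPLIFY at root (target: ((((y*9)*(b*3))*x)+0)): ((((y*9)*(b*3))*x)+0) -> (((y*9)*(b*3))*x)
Apply SUBST(b,1): (((y*9)*(b*3))*x) -> (((y*9)*(1*3))*x)

Answer: (((y*9)*(1*3))*x)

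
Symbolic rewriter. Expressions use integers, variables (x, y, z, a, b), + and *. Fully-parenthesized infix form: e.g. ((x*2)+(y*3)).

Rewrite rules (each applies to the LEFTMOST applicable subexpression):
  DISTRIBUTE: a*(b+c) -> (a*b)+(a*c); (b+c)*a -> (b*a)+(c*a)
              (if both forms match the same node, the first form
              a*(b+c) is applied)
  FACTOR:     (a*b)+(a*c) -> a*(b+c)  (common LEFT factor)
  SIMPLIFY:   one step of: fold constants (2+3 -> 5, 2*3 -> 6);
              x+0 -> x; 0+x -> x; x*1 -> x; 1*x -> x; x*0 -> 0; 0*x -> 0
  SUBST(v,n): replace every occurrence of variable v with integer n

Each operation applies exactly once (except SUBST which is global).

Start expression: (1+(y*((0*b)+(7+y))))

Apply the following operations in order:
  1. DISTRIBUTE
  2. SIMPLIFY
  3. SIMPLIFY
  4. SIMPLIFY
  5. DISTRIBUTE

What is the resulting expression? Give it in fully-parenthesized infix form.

Start: (1+(y*((0*b)+(7+y))))
Apply DISTRIBUTE at R (target: (y*((0*b)+(7+y)))): (1+(y*((0*b)+(7+y)))) -> (1+((y*(0*b))+(y*(7+y))))
Apply SIMPLIFY at RLR (target: (0*b)): (1+((y*(0*b))+(y*(7+y)))) -> (1+((y*0)+(y*(7+y))))
Apply SIMPLIFY at RL (target: (y*0)): (1+((y*0)+(y*(7+y)))) -> (1+(0+(y*(7+y))))
Apply SIMPLIFY at R (target: (0+(y*(7+y)))): (1+(0+(y*(7+y)))) -> (1+(y*(7+y)))
Apply DISTRIBUTE at R (target: (y*(7+y))): (1+(y*(7+y))) -> (1+((y*7)+(y*y)))

Answer: (1+((y*7)+(y*y)))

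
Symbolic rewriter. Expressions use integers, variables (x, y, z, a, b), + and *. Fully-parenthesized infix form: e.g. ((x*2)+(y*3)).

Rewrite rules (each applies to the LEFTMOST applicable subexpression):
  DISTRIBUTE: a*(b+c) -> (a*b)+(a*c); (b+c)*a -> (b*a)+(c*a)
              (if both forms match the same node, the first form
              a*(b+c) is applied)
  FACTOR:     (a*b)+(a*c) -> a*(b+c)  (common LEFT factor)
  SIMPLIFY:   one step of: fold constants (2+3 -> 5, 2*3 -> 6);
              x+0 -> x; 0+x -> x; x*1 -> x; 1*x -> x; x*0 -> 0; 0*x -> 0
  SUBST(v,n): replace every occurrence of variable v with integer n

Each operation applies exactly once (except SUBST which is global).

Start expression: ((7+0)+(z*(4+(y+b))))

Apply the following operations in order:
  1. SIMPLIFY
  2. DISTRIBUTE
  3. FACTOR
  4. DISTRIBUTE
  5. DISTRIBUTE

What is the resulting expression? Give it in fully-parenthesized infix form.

Answer: (7+((z*4)+((z*y)+(z*b))))

Derivation:
Start: ((7+0)+(z*(4+(y+b))))
Apply SIMPLIFY at L (target: (7+0)): ((7+0)+(z*(4+(y+b)))) -> (7+(z*(4+(y+b))))
Apply DISTRIBUTE at R (target: (z*(4+(y+b)))): (7+(z*(4+(y+b)))) -> (7+((z*4)+(z*(y+b))))
Apply FACTOR at R (target: ((z*4)+(z*(y+b)))): (7+((z*4)+(z*(y+b)))) -> (7+(z*(4+(y+b))))
Apply DISTRIBUTE at R (target: (z*(4+(y+b)))): (7+(z*(4+(y+b)))) -> (7+((z*4)+(z*(y+b))))
Apply DISTRIBUTE at RR (target: (z*(y+b))): (7+((z*4)+(z*(y+b)))) -> (7+((z*4)+((z*y)+(z*b))))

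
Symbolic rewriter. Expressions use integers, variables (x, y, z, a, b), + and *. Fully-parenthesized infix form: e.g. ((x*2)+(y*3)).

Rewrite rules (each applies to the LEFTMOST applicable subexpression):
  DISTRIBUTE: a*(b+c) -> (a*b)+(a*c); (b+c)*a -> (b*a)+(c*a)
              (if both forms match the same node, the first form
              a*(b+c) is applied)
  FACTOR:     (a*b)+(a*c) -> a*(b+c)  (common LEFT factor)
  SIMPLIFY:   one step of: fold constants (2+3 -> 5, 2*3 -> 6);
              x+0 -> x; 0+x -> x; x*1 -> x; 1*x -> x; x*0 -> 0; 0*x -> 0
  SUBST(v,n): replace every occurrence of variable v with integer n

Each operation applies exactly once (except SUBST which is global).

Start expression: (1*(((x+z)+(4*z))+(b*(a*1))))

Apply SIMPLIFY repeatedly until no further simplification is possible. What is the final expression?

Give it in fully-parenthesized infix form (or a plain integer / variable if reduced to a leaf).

Start: (1*(((x+z)+(4*z))+(b*(a*1))))
Step 1: at root: (1*(((x+z)+(4*z))+(b*(a*1)))) -> (((x+z)+(4*z))+(b*(a*1))); overall: (1*(((x+z)+(4*z))+(b*(a*1)))) -> (((x+z)+(4*z))+(b*(a*1)))
Step 2: at RR: (a*1) -> a; overall: (((x+z)+(4*z))+(b*(a*1))) -> (((x+z)+(4*z))+(b*a))
Fixed point: (((x+z)+(4*z))+(b*a))

Answer: (((x+z)+(4*z))+(b*a))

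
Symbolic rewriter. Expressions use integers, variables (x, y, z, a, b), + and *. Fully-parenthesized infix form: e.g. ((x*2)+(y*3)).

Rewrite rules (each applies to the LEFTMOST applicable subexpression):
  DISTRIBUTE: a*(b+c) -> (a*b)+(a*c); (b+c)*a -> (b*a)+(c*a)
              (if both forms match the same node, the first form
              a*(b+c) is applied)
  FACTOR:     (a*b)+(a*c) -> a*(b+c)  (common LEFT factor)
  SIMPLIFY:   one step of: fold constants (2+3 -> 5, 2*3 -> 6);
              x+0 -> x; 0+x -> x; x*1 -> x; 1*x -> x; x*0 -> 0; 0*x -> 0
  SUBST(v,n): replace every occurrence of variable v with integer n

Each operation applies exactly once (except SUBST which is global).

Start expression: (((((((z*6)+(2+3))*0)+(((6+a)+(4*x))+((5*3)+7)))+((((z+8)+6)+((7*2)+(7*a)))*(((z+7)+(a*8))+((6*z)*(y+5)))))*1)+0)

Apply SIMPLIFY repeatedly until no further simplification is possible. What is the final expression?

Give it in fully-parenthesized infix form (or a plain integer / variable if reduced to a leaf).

Answer: ((((6+a)+(4*x))+22)+((((z+8)+6)+(14+(7*a)))*(((z+7)+(a*8))+((6*z)*(y+5)))))

Derivation:
Start: (((((((z*6)+(2+3))*0)+(((6+a)+(4*x))+((5*3)+7)))+((((z+8)+6)+((7*2)+(7*a)))*(((z+7)+(a*8))+((6*z)*(y+5)))))*1)+0)
Step 1: at root: (((((((z*6)+(2+3))*0)+(((6+a)+(4*x))+((5*3)+7)))+((((z+8)+6)+((7*2)+(7*a)))*(((z+7)+(a*8))+((6*z)*(y+5)))))*1)+0) -> ((((((z*6)+(2+3))*0)+(((6+a)+(4*x))+((5*3)+7)))+((((z+8)+6)+((7*2)+(7*a)))*(((z+7)+(a*8))+((6*z)*(y+5)))))*1); overall: (((((((z*6)+(2+3))*0)+(((6+a)+(4*x))+((5*3)+7)))+((((z+8)+6)+((7*2)+(7*a)))*(((z+7)+(a*8))+((6*z)*(y+5)))))*1)+0) -> ((((((z*6)+(2+3))*0)+(((6+a)+(4*x))+((5*3)+7)))+((((z+8)+6)+((7*2)+(7*a)))*(((z+7)+(a*8))+((6*z)*(y+5)))))*1)
Step 2: at root: ((((((z*6)+(2+3))*0)+(((6+a)+(4*x))+((5*3)+7)))+((((z+8)+6)+((7*2)+(7*a)))*(((z+7)+(a*8))+((6*z)*(y+5)))))*1) -> (((((z*6)+(2+3))*0)+(((6+a)+(4*x))+((5*3)+7)))+((((z+8)+6)+((7*2)+(7*a)))*(((z+7)+(a*8))+((6*z)*(y+5))))); overall: ((((((z*6)+(2+3))*0)+(((6+a)+(4*x))+((5*3)+7)))+((((z+8)+6)+((7*2)+(7*a)))*(((z+7)+(a*8))+((6*z)*(y+5)))))*1) -> (((((z*6)+(2+3))*0)+(((6+a)+(4*x))+((5*3)+7)))+((((z+8)+6)+((7*2)+(7*a)))*(((z+7)+(a*8))+((6*z)*(y+5)))))
Step 3: at LL: (((z*6)+(2+3))*0) -> 0; overall: (((((z*6)+(2+3))*0)+(((6+a)+(4*x))+((5*3)+7)))+((((z+8)+6)+((7*2)+(7*a)))*(((z+7)+(a*8))+((6*z)*(y+5))))) -> ((0+(((6+a)+(4*x))+((5*3)+7)))+((((z+8)+6)+((7*2)+(7*a)))*(((z+7)+(a*8))+((6*z)*(y+5)))))
Step 4: at L: (0+(((6+a)+(4*x))+((5*3)+7))) -> (((6+a)+(4*x))+((5*3)+7)); overall: ((0+(((6+a)+(4*x))+((5*3)+7)))+((((z+8)+6)+((7*2)+(7*a)))*(((z+7)+(a*8))+((6*z)*(y+5))))) -> ((((6+a)+(4*x))+((5*3)+7))+((((z+8)+6)+((7*2)+(7*a)))*(((z+7)+(a*8))+((6*z)*(y+5)))))
Step 5: at LRL: (5*3) -> 15; overall: ((((6+a)+(4*x))+((5*3)+7))+((((z+8)+6)+((7*2)+(7*a)))*(((z+7)+(a*8))+((6*z)*(y+5))))) -> ((((6+a)+(4*x))+(15+7))+((((z+8)+6)+((7*2)+(7*a)))*(((z+7)+(a*8))+((6*z)*(y+5)))))
Step 6: at LR: (15+7) -> 22; overall: ((((6+a)+(4*x))+(15+7))+((((z+8)+6)+((7*2)+(7*a)))*(((z+7)+(a*8))+((6*z)*(y+5))))) -> ((((6+a)+(4*x))+22)+((((z+8)+6)+((7*2)+(7*a)))*(((z+7)+(a*8))+((6*z)*(y+5)))))
Step 7: at RLRL: (7*2) -> 14; overall: ((((6+a)+(4*x))+22)+((((z+8)+6)+((7*2)+(7*a)))*(((z+7)+(a*8))+((6*z)*(y+5))))) -> ((((6+a)+(4*x))+22)+((((z+8)+6)+(14+(7*a)))*(((z+7)+(a*8))+((6*z)*(y+5)))))
Fixed point: ((((6+a)+(4*x))+22)+((((z+8)+6)+(14+(7*a)))*(((z+7)+(a*8))+((6*z)*(y+5)))))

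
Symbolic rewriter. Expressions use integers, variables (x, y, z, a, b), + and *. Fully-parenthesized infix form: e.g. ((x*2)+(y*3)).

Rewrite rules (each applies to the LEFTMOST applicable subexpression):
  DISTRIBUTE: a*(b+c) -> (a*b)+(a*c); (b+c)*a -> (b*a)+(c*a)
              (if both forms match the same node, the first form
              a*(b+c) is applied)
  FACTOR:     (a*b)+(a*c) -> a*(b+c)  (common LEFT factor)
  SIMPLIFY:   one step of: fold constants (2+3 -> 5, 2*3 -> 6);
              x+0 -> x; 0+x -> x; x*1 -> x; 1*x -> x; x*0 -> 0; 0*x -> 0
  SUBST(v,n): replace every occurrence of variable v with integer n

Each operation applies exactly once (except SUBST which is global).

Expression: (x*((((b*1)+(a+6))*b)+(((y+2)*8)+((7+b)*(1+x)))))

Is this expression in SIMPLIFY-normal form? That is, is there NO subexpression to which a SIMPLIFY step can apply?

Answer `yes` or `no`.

Expression: (x*((((b*1)+(a+6))*b)+(((y+2)*8)+((7+b)*(1+x)))))
Scanning for simplifiable subexpressions (pre-order)...
  at root: (x*((((b*1)+(a+6))*b)+(((y+2)*8)+((7+b)*(1+x))))) (not simplifiable)
  at R: ((((b*1)+(a+6))*b)+(((y+2)*8)+((7+b)*(1+x)))) (not simplifiable)
  at RL: (((b*1)+(a+6))*b) (not simplifiable)
  at RLL: ((b*1)+(a+6)) (not simplifiable)
  at RLLL: (b*1) (SIMPLIFIABLE)
  at RLLR: (a+6) (not simplifiable)
  at RR: (((y+2)*8)+((7+b)*(1+x))) (not simplifiable)
  at RRL: ((y+2)*8) (not simplifiable)
  at RRLL: (y+2) (not simplifiable)
  at RRR: ((7+b)*(1+x)) (not simplifiable)
  at RRRL: (7+b) (not simplifiable)
  at RRRR: (1+x) (not simplifiable)
Found simplifiable subexpr at path RLLL: (b*1)
One SIMPLIFY step would give: (x*(((b+(a+6))*b)+(((y+2)*8)+((7+b)*(1+x)))))
-> NOT in normal form.

Answer: no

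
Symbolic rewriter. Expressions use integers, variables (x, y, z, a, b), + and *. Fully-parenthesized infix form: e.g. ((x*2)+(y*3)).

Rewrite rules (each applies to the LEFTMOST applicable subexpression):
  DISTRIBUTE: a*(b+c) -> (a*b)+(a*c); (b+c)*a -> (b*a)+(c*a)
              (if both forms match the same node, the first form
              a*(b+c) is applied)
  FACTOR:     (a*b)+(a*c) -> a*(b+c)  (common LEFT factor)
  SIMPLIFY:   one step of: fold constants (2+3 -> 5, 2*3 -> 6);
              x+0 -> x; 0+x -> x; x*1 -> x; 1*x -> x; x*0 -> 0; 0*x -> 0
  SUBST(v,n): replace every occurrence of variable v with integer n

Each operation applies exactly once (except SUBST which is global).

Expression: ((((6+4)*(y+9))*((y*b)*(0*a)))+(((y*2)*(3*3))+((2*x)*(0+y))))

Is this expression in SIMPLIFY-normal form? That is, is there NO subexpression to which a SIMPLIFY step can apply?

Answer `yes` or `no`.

Expression: ((((6+4)*(y+9))*((y*b)*(0*a)))+(((y*2)*(3*3))+((2*x)*(0+y))))
Scanning for simplifiable subexpressions (pre-order)...
  at root: ((((6+4)*(y+9))*((y*b)*(0*a)))+(((y*2)*(3*3))+((2*x)*(0+y)))) (not simplifiable)
  at L: (((6+4)*(y+9))*((y*b)*(0*a))) (not simplifiable)
  at LL: ((6+4)*(y+9)) (not simplifiable)
  at LLL: (6+4) (SIMPLIFIABLE)
  at LLR: (y+9) (not simplifiable)
  at LR: ((y*b)*(0*a)) (not simplifiable)
  at LRL: (y*b) (not simplifiable)
  at LRR: (0*a) (SIMPLIFIABLE)
  at R: (((y*2)*(3*3))+((2*x)*(0+y))) (not simplifiable)
  at RL: ((y*2)*(3*3)) (not simplifiable)
  at RLL: (y*2) (not simplifiable)
  at RLR: (3*3) (SIMPLIFIABLE)
  at RR: ((2*x)*(0+y)) (not simplifiable)
  at RRL: (2*x) (not simplifiable)
  at RRR: (0+y) (SIMPLIFIABLE)
Found simplifiable subexpr at path LLL: (6+4)
One SIMPLIFY step would give: (((10*(y+9))*((y*b)*(0*a)))+(((y*2)*(3*3))+((2*x)*(0+y))))
-> NOT in normal form.

Answer: no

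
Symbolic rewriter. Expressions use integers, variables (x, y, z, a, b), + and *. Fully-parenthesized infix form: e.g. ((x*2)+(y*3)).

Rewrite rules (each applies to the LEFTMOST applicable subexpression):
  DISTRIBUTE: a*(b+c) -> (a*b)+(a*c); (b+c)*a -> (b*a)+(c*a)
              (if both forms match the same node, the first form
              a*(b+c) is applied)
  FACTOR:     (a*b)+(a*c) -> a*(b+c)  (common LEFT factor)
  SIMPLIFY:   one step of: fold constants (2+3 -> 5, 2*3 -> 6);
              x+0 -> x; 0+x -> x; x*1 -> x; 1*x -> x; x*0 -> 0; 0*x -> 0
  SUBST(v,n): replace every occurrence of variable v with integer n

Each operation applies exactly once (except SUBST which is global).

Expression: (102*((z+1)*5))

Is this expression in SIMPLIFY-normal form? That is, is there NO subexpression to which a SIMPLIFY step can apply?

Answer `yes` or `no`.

Answer: yes

Derivation:
Expression: (102*((z+1)*5))
Scanning for simplifiable subexpressions (pre-order)...
  at root: (102*((z+1)*5)) (not simplifiable)
  at R: ((z+1)*5) (not simplifiable)
  at RL: (z+1) (not simplifiable)
Result: no simplifiable subexpression found -> normal form.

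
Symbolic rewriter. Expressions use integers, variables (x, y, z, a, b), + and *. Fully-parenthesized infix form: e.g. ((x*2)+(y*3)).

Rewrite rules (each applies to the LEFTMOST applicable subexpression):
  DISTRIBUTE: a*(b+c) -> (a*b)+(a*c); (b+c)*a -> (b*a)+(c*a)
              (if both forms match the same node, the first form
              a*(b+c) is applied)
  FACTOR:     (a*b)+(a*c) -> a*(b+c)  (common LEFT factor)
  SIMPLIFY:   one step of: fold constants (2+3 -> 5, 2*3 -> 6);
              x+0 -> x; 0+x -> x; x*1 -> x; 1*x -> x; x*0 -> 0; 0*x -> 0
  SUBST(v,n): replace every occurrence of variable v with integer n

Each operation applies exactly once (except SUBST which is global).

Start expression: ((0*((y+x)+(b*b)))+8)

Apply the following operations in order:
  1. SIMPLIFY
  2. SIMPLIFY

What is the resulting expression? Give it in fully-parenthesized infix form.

Start: ((0*((y+x)+(b*b)))+8)
Apply SIMPLIFY at L (target: (0*((y+x)+(b*b)))): ((0*((y+x)+(b*b)))+8) -> (0+8)
Apply SIMPLIFY at root (target: (0+8)): (0+8) -> 8

Answer: 8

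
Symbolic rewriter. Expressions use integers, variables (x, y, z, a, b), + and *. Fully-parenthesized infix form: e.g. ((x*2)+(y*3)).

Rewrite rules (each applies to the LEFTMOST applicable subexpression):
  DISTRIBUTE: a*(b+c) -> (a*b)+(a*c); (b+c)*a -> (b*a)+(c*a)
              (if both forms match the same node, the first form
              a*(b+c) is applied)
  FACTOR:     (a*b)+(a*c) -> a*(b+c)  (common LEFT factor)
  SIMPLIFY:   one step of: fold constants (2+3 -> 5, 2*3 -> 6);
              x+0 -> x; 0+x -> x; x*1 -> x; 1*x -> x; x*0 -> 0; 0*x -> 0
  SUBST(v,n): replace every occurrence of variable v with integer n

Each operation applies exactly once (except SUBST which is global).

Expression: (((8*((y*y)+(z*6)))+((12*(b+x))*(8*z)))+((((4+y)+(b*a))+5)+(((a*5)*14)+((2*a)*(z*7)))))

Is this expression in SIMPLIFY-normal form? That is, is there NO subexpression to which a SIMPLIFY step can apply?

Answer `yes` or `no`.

Answer: yes

Derivation:
Expression: (((8*((y*y)+(z*6)))+((12*(b+x))*(8*z)))+((((4+y)+(b*a))+5)+(((a*5)*14)+((2*a)*(z*7)))))
Scanning for simplifiable subexpressions (pre-order)...
  at root: (((8*((y*y)+(z*6)))+((12*(b+x))*(8*z)))+((((4+y)+(b*a))+5)+(((a*5)*14)+((2*a)*(z*7))))) (not simplifiable)
  at L: ((8*((y*y)+(z*6)))+((12*(b+x))*(8*z))) (not simplifiable)
  at LL: (8*((y*y)+(z*6))) (not simplifiable)
  at LLR: ((y*y)+(z*6)) (not simplifiable)
  at LLRL: (y*y) (not simplifiable)
  at LLRR: (z*6) (not simplifiable)
  at LR: ((12*(b+x))*(8*z)) (not simplifiable)
  at LRL: (12*(b+x)) (not simplifiable)
  at LRLR: (b+x) (not simplifiable)
  at LRR: (8*z) (not simplifiable)
  at R: ((((4+y)+(b*a))+5)+(((a*5)*14)+((2*a)*(z*7)))) (not simplifiable)
  at RL: (((4+y)+(b*a))+5) (not simplifiable)
  at RLL: ((4+y)+(b*a)) (not simplifiable)
  at RLLL: (4+y) (not simplifiable)
  at RLLR: (b*a) (not simplifiable)
  at RR: (((a*5)*14)+((2*a)*(z*7))) (not simplifiable)
  at RRL: ((a*5)*14) (not simplifiable)
  at RRLL: (a*5) (not simplifiable)
  at RRR: ((2*a)*(z*7)) (not simplifiable)
  at RRRL: (2*a) (not simplifiable)
  at RRRR: (z*7) (not simplifiable)
Result: no simplifiable subexpression found -> normal form.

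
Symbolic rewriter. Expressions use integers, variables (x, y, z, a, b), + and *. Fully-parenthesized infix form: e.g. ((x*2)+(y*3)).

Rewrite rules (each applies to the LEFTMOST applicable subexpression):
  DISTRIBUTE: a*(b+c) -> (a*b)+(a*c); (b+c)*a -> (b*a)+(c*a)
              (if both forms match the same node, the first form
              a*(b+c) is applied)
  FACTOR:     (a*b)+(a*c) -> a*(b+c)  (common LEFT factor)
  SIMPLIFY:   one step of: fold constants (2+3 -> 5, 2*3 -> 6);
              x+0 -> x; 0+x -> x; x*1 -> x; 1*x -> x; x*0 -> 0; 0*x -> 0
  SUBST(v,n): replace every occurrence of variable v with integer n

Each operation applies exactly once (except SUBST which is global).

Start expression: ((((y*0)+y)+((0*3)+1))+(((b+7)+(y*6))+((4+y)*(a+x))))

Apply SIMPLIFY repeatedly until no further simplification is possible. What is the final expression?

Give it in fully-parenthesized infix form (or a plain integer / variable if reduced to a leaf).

Start: ((((y*0)+y)+((0*3)+1))+(((b+7)+(y*6))+((4+y)*(a+x))))
Step 1: at LLL: (y*0) -> 0; overall: ((((y*0)+y)+((0*3)+1))+(((b+7)+(y*6))+((4+y)*(a+x)))) -> (((0+y)+((0*3)+1))+(((b+7)+(y*6))+((4+y)*(a+x))))
Step 2: at LL: (0+y) -> y; overall: (((0+y)+((0*3)+1))+(((b+7)+(y*6))+((4+y)*(a+x)))) -> ((y+((0*3)+1))+(((b+7)+(y*6))+((4+y)*(a+x))))
Step 3: at LRL: (0*3) -> 0; overall: ((y+((0*3)+1))+(((b+7)+(y*6))+((4+y)*(a+x)))) -> ((y+(0+1))+(((b+7)+(y*6))+((4+y)*(a+x))))
Step 4: at LR: (0+1) -> 1; overall: ((y+(0+1))+(((b+7)+(y*6))+((4+y)*(a+x)))) -> ((y+1)+(((b+7)+(y*6))+((4+y)*(a+x))))
Fixed point: ((y+1)+(((b+7)+(y*6))+((4+y)*(a+x))))

Answer: ((y+1)+(((b+7)+(y*6))+((4+y)*(a+x))))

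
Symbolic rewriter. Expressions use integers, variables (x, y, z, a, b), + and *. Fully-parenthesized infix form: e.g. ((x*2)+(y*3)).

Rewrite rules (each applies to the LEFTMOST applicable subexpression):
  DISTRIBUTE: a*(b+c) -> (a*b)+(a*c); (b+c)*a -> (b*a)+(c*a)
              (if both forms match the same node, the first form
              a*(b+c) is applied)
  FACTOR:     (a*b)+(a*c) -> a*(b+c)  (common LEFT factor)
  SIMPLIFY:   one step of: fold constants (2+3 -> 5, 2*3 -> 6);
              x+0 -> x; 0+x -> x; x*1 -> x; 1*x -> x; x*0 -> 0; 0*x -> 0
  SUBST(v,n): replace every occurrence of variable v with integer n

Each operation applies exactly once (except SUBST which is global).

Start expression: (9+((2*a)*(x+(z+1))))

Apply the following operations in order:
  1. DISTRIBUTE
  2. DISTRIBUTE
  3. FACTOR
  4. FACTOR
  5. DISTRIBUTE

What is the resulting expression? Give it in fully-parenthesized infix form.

Answer: (9+(((2*a)*x)+((2*a)*(z+1))))

Derivation:
Start: (9+((2*a)*(x+(z+1))))
Apply DISTRIBUTE at R (target: ((2*a)*(x+(z+1)))): (9+((2*a)*(x+(z+1)))) -> (9+(((2*a)*x)+((2*a)*(z+1))))
Apply DISTRIBUTE at RR (target: ((2*a)*(z+1))): (9+(((2*a)*x)+((2*a)*(z+1)))) -> (9+(((2*a)*x)+(((2*a)*z)+((2*a)*1))))
Apply FACTOR at RR (target: (((2*a)*z)+((2*a)*1))): (9+(((2*a)*x)+(((2*a)*z)+((2*a)*1)))) -> (9+(((2*a)*x)+((2*a)*(z+1))))
Apply FACTOR at R (target: (((2*a)*x)+((2*a)*(z+1)))): (9+(((2*a)*x)+((2*a)*(z+1)))) -> (9+((2*a)*(x+(z+1))))
Apply DISTRIBUTE at R (target: ((2*a)*(x+(z+1)))): (9+((2*a)*(x+(z+1)))) -> (9+(((2*a)*x)+((2*a)*(z+1))))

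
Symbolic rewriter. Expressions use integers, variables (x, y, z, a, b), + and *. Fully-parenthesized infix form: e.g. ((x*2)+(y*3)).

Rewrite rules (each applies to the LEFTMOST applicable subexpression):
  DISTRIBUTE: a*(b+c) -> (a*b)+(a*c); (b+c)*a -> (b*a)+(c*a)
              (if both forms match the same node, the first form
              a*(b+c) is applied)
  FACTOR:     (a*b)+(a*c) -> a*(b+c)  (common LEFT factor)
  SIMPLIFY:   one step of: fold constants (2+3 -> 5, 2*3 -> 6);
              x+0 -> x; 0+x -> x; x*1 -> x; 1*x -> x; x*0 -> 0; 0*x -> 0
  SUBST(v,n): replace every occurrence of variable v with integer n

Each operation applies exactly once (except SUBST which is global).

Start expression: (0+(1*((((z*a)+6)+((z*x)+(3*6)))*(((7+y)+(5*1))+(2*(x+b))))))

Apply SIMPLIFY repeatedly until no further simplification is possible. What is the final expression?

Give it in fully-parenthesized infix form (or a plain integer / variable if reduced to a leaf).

Start: (0+(1*((((z*a)+6)+((z*x)+(3*6)))*(((7+y)+(5*1))+(2*(x+b))))))
Step 1: at root: (0+(1*((((z*a)+6)+((z*x)+(3*6)))*(((7+y)+(5*1))+(2*(x+b)))))) -> (1*((((z*a)+6)+((z*x)+(3*6)))*(((7+y)+(5*1))+(2*(x+b))))); overall: (0+(1*((((z*a)+6)+((z*x)+(3*6)))*(((7+y)+(5*1))+(2*(x+b)))))) -> (1*((((z*a)+6)+((z*x)+(3*6)))*(((7+y)+(5*1))+(2*(x+b)))))
Step 2: at root: (1*((((z*a)+6)+((z*x)+(3*6)))*(((7+y)+(5*1))+(2*(x+b))))) -> ((((z*a)+6)+((z*x)+(3*6)))*(((7+y)+(5*1))+(2*(x+b)))); overall: (1*((((z*a)+6)+((z*x)+(3*6)))*(((7+y)+(5*1))+(2*(x+b))))) -> ((((z*a)+6)+((z*x)+(3*6)))*(((7+y)+(5*1))+(2*(x+b))))
Step 3: at LRR: (3*6) -> 18; overall: ((((z*a)+6)+((z*x)+(3*6)))*(((7+y)+(5*1))+(2*(x+b)))) -> ((((z*a)+6)+((z*x)+18))*(((7+y)+(5*1))+(2*(x+b))))
Step 4: at RLR: (5*1) -> 5; overall: ((((z*a)+6)+((z*x)+18))*(((7+y)+(5*1))+(2*(x+b)))) -> ((((z*a)+6)+((z*x)+18))*(((7+y)+5)+(2*(x+b))))
Fixed point: ((((z*a)+6)+((z*x)+18))*(((7+y)+5)+(2*(x+b))))

Answer: ((((z*a)+6)+((z*x)+18))*(((7+y)+5)+(2*(x+b))))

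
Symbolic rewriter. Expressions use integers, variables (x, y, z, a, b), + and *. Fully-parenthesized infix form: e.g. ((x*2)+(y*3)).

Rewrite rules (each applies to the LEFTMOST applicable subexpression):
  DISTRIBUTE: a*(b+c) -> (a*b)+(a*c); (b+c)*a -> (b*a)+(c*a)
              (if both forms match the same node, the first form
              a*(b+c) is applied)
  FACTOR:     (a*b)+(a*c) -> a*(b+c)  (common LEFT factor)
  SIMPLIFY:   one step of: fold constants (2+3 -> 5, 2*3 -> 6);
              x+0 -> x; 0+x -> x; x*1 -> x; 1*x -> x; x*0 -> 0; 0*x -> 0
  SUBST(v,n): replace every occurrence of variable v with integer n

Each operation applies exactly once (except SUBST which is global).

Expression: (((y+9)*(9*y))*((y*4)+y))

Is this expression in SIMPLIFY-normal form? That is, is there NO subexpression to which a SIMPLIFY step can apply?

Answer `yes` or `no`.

Answer: yes

Derivation:
Expression: (((y+9)*(9*y))*((y*4)+y))
Scanning for simplifiable subexpressions (pre-order)...
  at root: (((y+9)*(9*y))*((y*4)+y)) (not simplifiable)
  at L: ((y+9)*(9*y)) (not simplifiable)
  at LL: (y+9) (not simplifiable)
  at LR: (9*y) (not simplifiable)
  at R: ((y*4)+y) (not simplifiable)
  at RL: (y*4) (not simplifiable)
Result: no simplifiable subexpression found -> normal form.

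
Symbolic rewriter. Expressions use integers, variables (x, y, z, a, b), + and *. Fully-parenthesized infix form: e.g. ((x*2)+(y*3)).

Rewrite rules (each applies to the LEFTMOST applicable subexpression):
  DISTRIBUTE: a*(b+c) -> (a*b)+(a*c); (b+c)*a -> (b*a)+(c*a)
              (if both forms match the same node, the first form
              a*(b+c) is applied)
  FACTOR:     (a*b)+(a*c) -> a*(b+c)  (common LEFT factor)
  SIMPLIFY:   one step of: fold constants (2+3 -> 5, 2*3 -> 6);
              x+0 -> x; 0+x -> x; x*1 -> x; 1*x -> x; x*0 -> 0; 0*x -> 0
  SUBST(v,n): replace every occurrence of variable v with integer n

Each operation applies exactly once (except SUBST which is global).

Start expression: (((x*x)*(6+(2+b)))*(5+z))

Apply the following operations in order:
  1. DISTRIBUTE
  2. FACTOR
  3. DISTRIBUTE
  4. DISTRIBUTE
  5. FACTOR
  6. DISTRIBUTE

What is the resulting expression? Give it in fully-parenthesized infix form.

Start: (((x*x)*(6+(2+b)))*(5+z))
Apply DISTRIBUTE at root (target: (((x*x)*(6+(2+b)))*(5+z))): (((x*x)*(6+(2+b)))*(5+z)) -> ((((x*x)*(6+(2+b)))*5)+(((x*x)*(6+(2+b)))*z))
Apply FACTOR at root (target: ((((x*x)*(6+(2+b)))*5)+(((x*x)*(6+(2+b)))*z))): ((((x*x)*(6+(2+b)))*5)+(((x*x)*(6+(2+b)))*z)) -> (((x*x)*(6+(2+b)))*(5+z))
Apply DISTRIBUTE at root (target: (((x*x)*(6+(2+b)))*(5+z))): (((x*x)*(6+(2+b)))*(5+z)) -> ((((x*x)*(6+(2+b)))*5)+(((x*x)*(6+(2+b)))*z))
Apply DISTRIBUTE at LL (target: ((x*x)*(6+(2+b)))): ((((x*x)*(6+(2+b)))*5)+(((x*x)*(6+(2+b)))*z)) -> (((((x*x)*6)+((x*x)*(2+b)))*5)+(((x*x)*(6+(2+b)))*z))
Apply FACTOR at LL (target: (((x*x)*6)+((x*x)*(2+b)))): (((((x*x)*6)+((x*x)*(2+b)))*5)+(((x*x)*(6+(2+b)))*z)) -> ((((x*x)*(6+(2+b)))*5)+(((x*x)*(6+(2+b)))*z))
Apply DISTRIBUTE at LL (target: ((x*x)*(6+(2+b)))): ((((x*x)*(6+(2+b)))*5)+(((x*x)*(6+(2+b)))*z)) -> (((((x*x)*6)+((x*x)*(2+b)))*5)+(((x*x)*(6+(2+b)))*z))

Answer: (((((x*x)*6)+((x*x)*(2+b)))*5)+(((x*x)*(6+(2+b)))*z))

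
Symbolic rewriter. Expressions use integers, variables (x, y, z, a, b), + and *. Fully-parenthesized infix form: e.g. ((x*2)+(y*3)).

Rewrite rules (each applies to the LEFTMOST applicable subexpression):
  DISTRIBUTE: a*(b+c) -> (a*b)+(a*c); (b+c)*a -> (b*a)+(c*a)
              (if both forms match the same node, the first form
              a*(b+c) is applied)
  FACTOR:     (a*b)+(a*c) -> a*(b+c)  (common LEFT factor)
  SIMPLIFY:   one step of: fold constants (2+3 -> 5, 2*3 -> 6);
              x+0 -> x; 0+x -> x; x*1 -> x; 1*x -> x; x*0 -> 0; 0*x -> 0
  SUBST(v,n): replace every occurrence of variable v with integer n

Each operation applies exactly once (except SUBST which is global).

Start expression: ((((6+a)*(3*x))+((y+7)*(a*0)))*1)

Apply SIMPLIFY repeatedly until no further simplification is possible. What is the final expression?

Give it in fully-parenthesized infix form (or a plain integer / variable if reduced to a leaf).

Answer: ((6+a)*(3*x))

Derivation:
Start: ((((6+a)*(3*x))+((y+7)*(a*0)))*1)
Step 1: at root: ((((6+a)*(3*x))+((y+7)*(a*0)))*1) -> (((6+a)*(3*x))+((y+7)*(a*0))); overall: ((((6+a)*(3*x))+((y+7)*(a*0)))*1) -> (((6+a)*(3*x))+((y+7)*(a*0)))
Step 2: at RR: (a*0) -> 0; overall: (((6+a)*(3*x))+((y+7)*(a*0))) -> (((6+a)*(3*x))+((y+7)*0))
Step 3: at R: ((y+7)*0) -> 0; overall: (((6+a)*(3*x))+((y+7)*0)) -> (((6+a)*(3*x))+0)
Step 4: at root: (((6+a)*(3*x))+0) -> ((6+a)*(3*x)); overall: (((6+a)*(3*x))+0) -> ((6+a)*(3*x))
Fixed point: ((6+a)*(3*x))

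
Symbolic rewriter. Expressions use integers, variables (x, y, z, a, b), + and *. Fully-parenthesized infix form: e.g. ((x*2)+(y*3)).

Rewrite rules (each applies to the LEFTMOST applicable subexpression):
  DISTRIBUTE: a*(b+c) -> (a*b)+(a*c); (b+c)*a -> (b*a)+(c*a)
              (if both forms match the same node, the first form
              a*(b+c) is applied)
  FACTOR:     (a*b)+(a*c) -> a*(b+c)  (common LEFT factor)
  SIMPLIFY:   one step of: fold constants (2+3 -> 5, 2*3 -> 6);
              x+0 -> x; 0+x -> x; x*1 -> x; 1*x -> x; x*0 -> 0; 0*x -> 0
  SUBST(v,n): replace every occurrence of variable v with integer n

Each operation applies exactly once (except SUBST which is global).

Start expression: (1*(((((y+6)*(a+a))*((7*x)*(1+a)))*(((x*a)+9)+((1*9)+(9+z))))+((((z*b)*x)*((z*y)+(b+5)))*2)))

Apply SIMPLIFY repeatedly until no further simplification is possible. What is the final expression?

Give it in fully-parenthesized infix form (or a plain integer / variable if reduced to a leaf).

Answer: (((((y+6)*(a+a))*((7*x)*(1+a)))*(((x*a)+9)+(9+(9+z))))+((((z*b)*x)*((z*y)+(b+5)))*2))

Derivation:
Start: (1*(((((y+6)*(a+a))*((7*x)*(1+a)))*(((x*a)+9)+((1*9)+(9+z))))+((((z*b)*x)*((z*y)+(b+5)))*2)))
Step 1: at root: (1*(((((y+6)*(a+a))*((7*x)*(1+a)))*(((x*a)+9)+((1*9)+(9+z))))+((((z*b)*x)*((z*y)+(b+5)))*2))) -> (((((y+6)*(a+a))*((7*x)*(1+a)))*(((x*a)+9)+((1*9)+(9+z))))+((((z*b)*x)*((z*y)+(b+5)))*2)); overall: (1*(((((y+6)*(a+a))*((7*x)*(1+a)))*(((x*a)+9)+((1*9)+(9+z))))+((((z*b)*x)*((z*y)+(b+5)))*2))) -> (((((y+6)*(a+a))*((7*x)*(1+a)))*(((x*a)+9)+((1*9)+(9+z))))+((((z*b)*x)*((z*y)+(b+5)))*2))
Step 2: at LRRL: (1*9) -> 9; overall: (((((y+6)*(a+a))*((7*x)*(1+a)))*(((x*a)+9)+((1*9)+(9+z))))+((((z*b)*x)*((z*y)+(b+5)))*2)) -> (((((y+6)*(a+a))*((7*x)*(1+a)))*(((x*a)+9)+(9+(9+z))))+((((z*b)*x)*((z*y)+(b+5)))*2))
Fixed point: (((((y+6)*(a+a))*((7*x)*(1+a)))*(((x*a)+9)+(9+(9+z))))+((((z*b)*x)*((z*y)+(b+5)))*2))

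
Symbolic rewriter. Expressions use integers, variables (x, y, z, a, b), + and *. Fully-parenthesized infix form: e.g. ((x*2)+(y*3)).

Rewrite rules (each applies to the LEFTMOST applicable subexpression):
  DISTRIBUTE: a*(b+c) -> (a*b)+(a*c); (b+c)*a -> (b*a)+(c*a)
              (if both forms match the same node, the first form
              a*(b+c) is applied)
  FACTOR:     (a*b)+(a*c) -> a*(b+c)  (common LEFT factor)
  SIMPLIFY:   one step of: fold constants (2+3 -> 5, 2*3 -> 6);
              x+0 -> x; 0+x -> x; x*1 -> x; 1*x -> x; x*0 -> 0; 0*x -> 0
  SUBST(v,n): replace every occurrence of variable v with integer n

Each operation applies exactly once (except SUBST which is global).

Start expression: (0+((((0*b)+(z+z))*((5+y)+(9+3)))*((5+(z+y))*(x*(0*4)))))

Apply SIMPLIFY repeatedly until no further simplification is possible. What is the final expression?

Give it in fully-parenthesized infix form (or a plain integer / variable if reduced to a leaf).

Answer: 0

Derivation:
Start: (0+((((0*b)+(z+z))*((5+y)+(9+3)))*((5+(z+y))*(x*(0*4)))))
Step 1: at root: (0+((((0*b)+(z+z))*((5+y)+(9+3)))*((5+(z+y))*(x*(0*4))))) -> ((((0*b)+(z+z))*((5+y)+(9+3)))*((5+(z+y))*(x*(0*4)))); overall: (0+((((0*b)+(z+z))*((5+y)+(9+3)))*((5+(z+y))*(x*(0*4))))) -> ((((0*b)+(z+z))*((5+y)+(9+3)))*((5+(z+y))*(x*(0*4))))
Step 2: at LLL: (0*b) -> 0; overall: ((((0*b)+(z+z))*((5+y)+(9+3)))*((5+(z+y))*(x*(0*4)))) -> (((0+(z+z))*((5+y)+(9+3)))*((5+(z+y))*(x*(0*4))))
Step 3: at LL: (0+(z+z)) -> (z+z); overall: (((0+(z+z))*((5+y)+(9+3)))*((5+(z+y))*(x*(0*4)))) -> (((z+z)*((5+y)+(9+3)))*((5+(z+y))*(x*(0*4))))
Step 4: at LRR: (9+3) -> 12; overall: (((z+z)*((5+y)+(9+3)))*((5+(z+y))*(x*(0*4)))) -> (((z+z)*((5+y)+12))*((5+(z+y))*(x*(0*4))))
Step 5: at RRR: (0*4) -> 0; overall: (((z+z)*((5+y)+12))*((5+(z+y))*(x*(0*4)))) -> (((z+z)*((5+y)+12))*((5+(z+y))*(x*0)))
Step 6: at RR: (x*0) -> 0; overall: (((z+z)*((5+y)+12))*((5+(z+y))*(x*0))) -> (((z+z)*((5+y)+12))*((5+(z+y))*0))
Step 7: at R: ((5+(z+y))*0) -> 0; overall: (((z+z)*((5+y)+12))*((5+(z+y))*0)) -> (((z+z)*((5+y)+12))*0)
Step 8: at root: (((z+z)*((5+y)+12))*0) -> 0; overall: (((z+z)*((5+y)+12))*0) -> 0
Fixed point: 0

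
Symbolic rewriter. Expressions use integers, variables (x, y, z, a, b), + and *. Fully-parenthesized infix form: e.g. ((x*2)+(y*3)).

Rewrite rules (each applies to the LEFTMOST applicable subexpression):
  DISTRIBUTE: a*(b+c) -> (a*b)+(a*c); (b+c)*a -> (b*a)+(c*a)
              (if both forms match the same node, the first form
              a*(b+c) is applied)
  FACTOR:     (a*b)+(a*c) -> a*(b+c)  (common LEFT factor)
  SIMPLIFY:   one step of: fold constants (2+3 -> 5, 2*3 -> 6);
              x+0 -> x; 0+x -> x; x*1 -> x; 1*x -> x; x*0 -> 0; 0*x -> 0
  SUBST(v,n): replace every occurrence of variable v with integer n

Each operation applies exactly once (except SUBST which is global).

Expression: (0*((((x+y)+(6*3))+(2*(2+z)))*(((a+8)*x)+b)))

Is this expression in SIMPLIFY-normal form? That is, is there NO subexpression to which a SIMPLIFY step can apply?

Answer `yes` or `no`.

Expression: (0*((((x+y)+(6*3))+(2*(2+z)))*(((a+8)*x)+b)))
Scanning for simplifiable subexpressions (pre-order)...
  at root: (0*((((x+y)+(6*3))+(2*(2+z)))*(((a+8)*x)+b))) (SIMPLIFIABLE)
  at R: ((((x+y)+(6*3))+(2*(2+z)))*(((a+8)*x)+b)) (not simplifiable)
  at RL: (((x+y)+(6*3))+(2*(2+z))) (not simplifiable)
  at RLL: ((x+y)+(6*3)) (not simplifiable)
  at RLLL: (x+y) (not simplifiable)
  at RLLR: (6*3) (SIMPLIFIABLE)
  at RLR: (2*(2+z)) (not simplifiable)
  at RLRR: (2+z) (not simplifiable)
  at RR: (((a+8)*x)+b) (not simplifiable)
  at RRL: ((a+8)*x) (not simplifiable)
  at RRLL: (a+8) (not simplifiable)
Found simplifiable subexpr at path root: (0*((((x+y)+(6*3))+(2*(2+z)))*(((a+8)*x)+b)))
One SIMPLIFY step would give: 0
-> NOT in normal form.

Answer: no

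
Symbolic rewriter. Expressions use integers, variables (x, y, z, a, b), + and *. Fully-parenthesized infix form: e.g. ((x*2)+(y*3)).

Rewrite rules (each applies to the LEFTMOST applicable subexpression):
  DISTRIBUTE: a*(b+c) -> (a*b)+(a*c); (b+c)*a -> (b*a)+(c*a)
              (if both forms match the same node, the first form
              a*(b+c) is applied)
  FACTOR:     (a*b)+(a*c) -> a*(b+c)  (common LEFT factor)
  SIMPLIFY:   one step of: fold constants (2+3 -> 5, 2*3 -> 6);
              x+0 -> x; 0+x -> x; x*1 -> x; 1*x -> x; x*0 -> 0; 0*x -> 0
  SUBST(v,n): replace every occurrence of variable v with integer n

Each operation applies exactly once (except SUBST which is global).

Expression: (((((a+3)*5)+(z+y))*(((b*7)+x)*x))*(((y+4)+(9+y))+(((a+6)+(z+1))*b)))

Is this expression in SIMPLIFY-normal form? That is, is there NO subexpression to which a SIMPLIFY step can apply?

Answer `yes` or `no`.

Expression: (((((a+3)*5)+(z+y))*(((b*7)+x)*x))*(((y+4)+(9+y))+(((a+6)+(z+1))*b)))
Scanning for simplifiable subexpressions (pre-order)...
  at root: (((((a+3)*5)+(z+y))*(((b*7)+x)*x))*(((y+4)+(9+y))+(((a+6)+(z+1))*b))) (not simplifiable)
  at L: ((((a+3)*5)+(z+y))*(((b*7)+x)*x)) (not simplifiable)
  at LL: (((a+3)*5)+(z+y)) (not simplifiable)
  at LLL: ((a+3)*5) (not simplifiable)
  at LLLL: (a+3) (not simplifiable)
  at LLR: (z+y) (not simplifiable)
  at LR: (((b*7)+x)*x) (not simplifiable)
  at LRL: ((b*7)+x) (not simplifiable)
  at LRLL: (b*7) (not simplifiable)
  at R: (((y+4)+(9+y))+(((a+6)+(z+1))*b)) (not simplifiable)
  at RL: ((y+4)+(9+y)) (not simplifiable)
  at RLL: (y+4) (not simplifiable)
  at RLR: (9+y) (not simplifiable)
  at RR: (((a+6)+(z+1))*b) (not simplifiable)
  at RRL: ((a+6)+(z+1)) (not simplifiable)
  at RRLL: (a+6) (not simplifiable)
  at RRLR: (z+1) (not simplifiable)
Result: no simplifiable subexpression found -> normal form.

Answer: yes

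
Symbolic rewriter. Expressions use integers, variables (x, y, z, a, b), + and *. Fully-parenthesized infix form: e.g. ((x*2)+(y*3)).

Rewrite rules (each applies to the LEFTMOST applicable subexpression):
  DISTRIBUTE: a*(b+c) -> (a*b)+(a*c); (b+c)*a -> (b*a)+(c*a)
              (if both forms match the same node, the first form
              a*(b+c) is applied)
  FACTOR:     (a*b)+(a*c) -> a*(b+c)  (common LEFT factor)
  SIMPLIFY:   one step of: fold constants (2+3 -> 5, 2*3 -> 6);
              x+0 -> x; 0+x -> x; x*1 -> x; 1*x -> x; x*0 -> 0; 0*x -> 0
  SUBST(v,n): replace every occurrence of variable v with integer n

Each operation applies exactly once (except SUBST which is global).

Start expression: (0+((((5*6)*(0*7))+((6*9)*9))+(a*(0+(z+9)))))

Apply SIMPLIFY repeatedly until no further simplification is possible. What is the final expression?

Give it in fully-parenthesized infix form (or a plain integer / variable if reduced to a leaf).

Start: (0+((((5*6)*(0*7))+((6*9)*9))+(a*(0+(z+9)))))
Step 1: at root: (0+((((5*6)*(0*7))+((6*9)*9))+(a*(0+(z+9))))) -> ((((5*6)*(0*7))+((6*9)*9))+(a*(0+(z+9)))); overall: (0+((((5*6)*(0*7))+((6*9)*9))+(a*(0+(z+9))))) -> ((((5*6)*(0*7))+((6*9)*9))+(a*(0+(z+9))))
Step 2: at LLL: (5*6) -> 30; overall: ((((5*6)*(0*7))+((6*9)*9))+(a*(0+(z+9)))) -> (((30*(0*7))+((6*9)*9))+(a*(0+(z+9))))
Step 3: at LLR: (0*7) -> 0; overall: (((30*(0*7))+((6*9)*9))+(a*(0+(z+9)))) -> (((30*0)+((6*9)*9))+(a*(0+(z+9))))
Step 4: at LL: (30*0) -> 0; overall: (((30*0)+((6*9)*9))+(a*(0+(z+9)))) -> ((0+((6*9)*9))+(a*(0+(z+9))))
Step 5: at L: (0+((6*9)*9)) -> ((6*9)*9); overall: ((0+((6*9)*9))+(a*(0+(z+9)))) -> (((6*9)*9)+(a*(0+(z+9))))
Step 6: at LL: (6*9) -> 54; overall: (((6*9)*9)+(a*(0+(z+9)))) -> ((54*9)+(a*(0+(z+9))))
Step 7: at L: (54*9) -> 486; overall: ((54*9)+(a*(0+(z+9)))) -> (486+(a*(0+(z+9))))
Step 8: at RR: (0+(z+9)) -> (z+9); overall: (486+(a*(0+(z+9)))) -> (486+(a*(z+9)))
Fixed point: (486+(a*(z+9)))

Answer: (486+(a*(z+9)))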